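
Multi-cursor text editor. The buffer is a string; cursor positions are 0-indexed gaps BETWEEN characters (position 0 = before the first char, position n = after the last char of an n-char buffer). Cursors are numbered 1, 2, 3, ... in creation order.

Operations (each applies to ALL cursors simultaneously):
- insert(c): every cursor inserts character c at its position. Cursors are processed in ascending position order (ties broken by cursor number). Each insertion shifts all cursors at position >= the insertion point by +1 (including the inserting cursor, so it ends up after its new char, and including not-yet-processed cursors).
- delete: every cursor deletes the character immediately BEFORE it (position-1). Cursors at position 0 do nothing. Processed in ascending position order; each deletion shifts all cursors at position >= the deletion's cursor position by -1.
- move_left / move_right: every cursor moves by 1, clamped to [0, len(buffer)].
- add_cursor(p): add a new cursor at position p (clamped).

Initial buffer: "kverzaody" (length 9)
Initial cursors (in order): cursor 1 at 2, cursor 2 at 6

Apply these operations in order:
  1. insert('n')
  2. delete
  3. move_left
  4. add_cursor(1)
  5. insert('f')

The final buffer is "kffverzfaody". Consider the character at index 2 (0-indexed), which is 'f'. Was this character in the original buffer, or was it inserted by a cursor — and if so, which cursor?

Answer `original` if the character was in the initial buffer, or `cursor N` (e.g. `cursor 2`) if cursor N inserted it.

Answer: cursor 3

Derivation:
After op 1 (insert('n')): buffer="kvnerzanody" (len 11), cursors c1@3 c2@8, authorship ..1....2...
After op 2 (delete): buffer="kverzaody" (len 9), cursors c1@2 c2@6, authorship .........
After op 3 (move_left): buffer="kverzaody" (len 9), cursors c1@1 c2@5, authorship .........
After op 4 (add_cursor(1)): buffer="kverzaody" (len 9), cursors c1@1 c3@1 c2@5, authorship .........
After op 5 (insert('f')): buffer="kffverzfaody" (len 12), cursors c1@3 c3@3 c2@8, authorship .13....2....
Authorship (.=original, N=cursor N): . 1 3 . . . . 2 . . . .
Index 2: author = 3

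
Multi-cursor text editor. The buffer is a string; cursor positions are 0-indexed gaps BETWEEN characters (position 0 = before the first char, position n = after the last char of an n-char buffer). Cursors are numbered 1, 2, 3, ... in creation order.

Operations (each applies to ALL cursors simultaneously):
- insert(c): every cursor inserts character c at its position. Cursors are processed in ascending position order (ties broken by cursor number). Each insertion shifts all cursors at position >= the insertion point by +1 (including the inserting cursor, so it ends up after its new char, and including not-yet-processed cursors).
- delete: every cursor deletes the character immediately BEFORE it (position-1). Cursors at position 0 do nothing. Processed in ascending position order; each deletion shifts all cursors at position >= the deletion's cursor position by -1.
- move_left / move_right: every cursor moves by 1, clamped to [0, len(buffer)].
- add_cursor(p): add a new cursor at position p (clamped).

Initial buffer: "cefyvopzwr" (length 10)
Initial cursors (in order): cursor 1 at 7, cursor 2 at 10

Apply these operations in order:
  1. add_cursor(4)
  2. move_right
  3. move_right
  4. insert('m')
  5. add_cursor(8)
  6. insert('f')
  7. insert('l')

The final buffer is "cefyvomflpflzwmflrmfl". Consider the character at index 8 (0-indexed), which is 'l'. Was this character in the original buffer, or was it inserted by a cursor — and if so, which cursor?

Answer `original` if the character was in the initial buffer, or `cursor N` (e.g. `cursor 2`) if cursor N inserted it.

After op 1 (add_cursor(4)): buffer="cefyvopzwr" (len 10), cursors c3@4 c1@7 c2@10, authorship ..........
After op 2 (move_right): buffer="cefyvopzwr" (len 10), cursors c3@5 c1@8 c2@10, authorship ..........
After op 3 (move_right): buffer="cefyvopzwr" (len 10), cursors c3@6 c1@9 c2@10, authorship ..........
After op 4 (insert('m')): buffer="cefyvompzwmrm" (len 13), cursors c3@7 c1@11 c2@13, authorship ......3...1.2
After op 5 (add_cursor(8)): buffer="cefyvompzwmrm" (len 13), cursors c3@7 c4@8 c1@11 c2@13, authorship ......3...1.2
After op 6 (insert('f')): buffer="cefyvomfpfzwmfrmf" (len 17), cursors c3@8 c4@10 c1@14 c2@17, authorship ......33.4..11.22
After op 7 (insert('l')): buffer="cefyvomflpflzwmflrmfl" (len 21), cursors c3@9 c4@12 c1@17 c2@21, authorship ......333.44..111.222
Authorship (.=original, N=cursor N): . . . . . . 3 3 3 . 4 4 . . 1 1 1 . 2 2 2
Index 8: author = 3

Answer: cursor 3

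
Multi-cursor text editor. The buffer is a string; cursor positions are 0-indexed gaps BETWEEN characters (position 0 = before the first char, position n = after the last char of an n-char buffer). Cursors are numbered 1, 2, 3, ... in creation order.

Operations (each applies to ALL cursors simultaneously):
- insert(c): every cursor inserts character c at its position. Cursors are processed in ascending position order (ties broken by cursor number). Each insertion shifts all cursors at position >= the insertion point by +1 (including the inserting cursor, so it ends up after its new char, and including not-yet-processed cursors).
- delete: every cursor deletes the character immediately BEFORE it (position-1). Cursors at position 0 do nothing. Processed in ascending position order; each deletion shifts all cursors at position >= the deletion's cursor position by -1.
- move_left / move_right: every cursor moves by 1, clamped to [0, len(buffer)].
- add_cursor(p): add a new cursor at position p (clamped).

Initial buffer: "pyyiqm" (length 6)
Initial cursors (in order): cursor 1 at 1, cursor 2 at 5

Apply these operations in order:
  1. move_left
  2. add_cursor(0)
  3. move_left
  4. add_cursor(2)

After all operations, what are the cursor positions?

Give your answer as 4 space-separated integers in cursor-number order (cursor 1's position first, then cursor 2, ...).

After op 1 (move_left): buffer="pyyiqm" (len 6), cursors c1@0 c2@4, authorship ......
After op 2 (add_cursor(0)): buffer="pyyiqm" (len 6), cursors c1@0 c3@0 c2@4, authorship ......
After op 3 (move_left): buffer="pyyiqm" (len 6), cursors c1@0 c3@0 c2@3, authorship ......
After op 4 (add_cursor(2)): buffer="pyyiqm" (len 6), cursors c1@0 c3@0 c4@2 c2@3, authorship ......

Answer: 0 3 0 2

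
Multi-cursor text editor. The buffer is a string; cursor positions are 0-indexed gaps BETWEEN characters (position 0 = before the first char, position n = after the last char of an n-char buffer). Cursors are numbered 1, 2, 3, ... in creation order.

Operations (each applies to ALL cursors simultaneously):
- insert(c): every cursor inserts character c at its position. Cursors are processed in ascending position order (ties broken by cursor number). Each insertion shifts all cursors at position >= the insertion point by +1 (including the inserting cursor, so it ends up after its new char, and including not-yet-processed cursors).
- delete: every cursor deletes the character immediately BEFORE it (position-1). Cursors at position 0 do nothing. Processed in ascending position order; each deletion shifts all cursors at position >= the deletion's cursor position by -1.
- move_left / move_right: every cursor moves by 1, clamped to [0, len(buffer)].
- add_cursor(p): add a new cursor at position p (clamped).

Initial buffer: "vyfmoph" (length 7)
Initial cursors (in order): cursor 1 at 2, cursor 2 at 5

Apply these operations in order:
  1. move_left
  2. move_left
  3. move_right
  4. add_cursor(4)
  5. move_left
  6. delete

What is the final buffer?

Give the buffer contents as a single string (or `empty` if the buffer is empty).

Answer: vmoph

Derivation:
After op 1 (move_left): buffer="vyfmoph" (len 7), cursors c1@1 c2@4, authorship .......
After op 2 (move_left): buffer="vyfmoph" (len 7), cursors c1@0 c2@3, authorship .......
After op 3 (move_right): buffer="vyfmoph" (len 7), cursors c1@1 c2@4, authorship .......
After op 4 (add_cursor(4)): buffer="vyfmoph" (len 7), cursors c1@1 c2@4 c3@4, authorship .......
After op 5 (move_left): buffer="vyfmoph" (len 7), cursors c1@0 c2@3 c3@3, authorship .......
After op 6 (delete): buffer="vmoph" (len 5), cursors c1@0 c2@1 c3@1, authorship .....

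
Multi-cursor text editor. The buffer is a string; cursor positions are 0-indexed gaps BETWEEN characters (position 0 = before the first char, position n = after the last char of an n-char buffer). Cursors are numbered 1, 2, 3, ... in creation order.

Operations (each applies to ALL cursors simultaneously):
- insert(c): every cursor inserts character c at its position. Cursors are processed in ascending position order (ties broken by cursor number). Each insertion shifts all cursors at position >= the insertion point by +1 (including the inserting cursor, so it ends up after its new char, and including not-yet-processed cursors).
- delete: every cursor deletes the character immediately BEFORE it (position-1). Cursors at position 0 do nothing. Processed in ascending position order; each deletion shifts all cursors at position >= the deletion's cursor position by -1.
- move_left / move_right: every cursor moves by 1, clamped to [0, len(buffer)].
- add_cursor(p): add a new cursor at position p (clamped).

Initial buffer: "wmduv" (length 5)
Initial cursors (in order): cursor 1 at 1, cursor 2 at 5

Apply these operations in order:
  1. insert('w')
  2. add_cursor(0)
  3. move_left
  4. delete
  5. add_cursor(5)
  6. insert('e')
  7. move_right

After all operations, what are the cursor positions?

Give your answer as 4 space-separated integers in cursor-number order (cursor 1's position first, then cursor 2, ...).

Answer: 3 8 3 9

Derivation:
After op 1 (insert('w')): buffer="wwmduvw" (len 7), cursors c1@2 c2@7, authorship .1....2
After op 2 (add_cursor(0)): buffer="wwmduvw" (len 7), cursors c3@0 c1@2 c2@7, authorship .1....2
After op 3 (move_left): buffer="wwmduvw" (len 7), cursors c3@0 c1@1 c2@6, authorship .1....2
After op 4 (delete): buffer="wmduw" (len 5), cursors c1@0 c3@0 c2@4, authorship 1...2
After op 5 (add_cursor(5)): buffer="wmduw" (len 5), cursors c1@0 c3@0 c2@4 c4@5, authorship 1...2
After op 6 (insert('e')): buffer="eewmduewe" (len 9), cursors c1@2 c3@2 c2@7 c4@9, authorship 131...224
After op 7 (move_right): buffer="eewmduewe" (len 9), cursors c1@3 c3@3 c2@8 c4@9, authorship 131...224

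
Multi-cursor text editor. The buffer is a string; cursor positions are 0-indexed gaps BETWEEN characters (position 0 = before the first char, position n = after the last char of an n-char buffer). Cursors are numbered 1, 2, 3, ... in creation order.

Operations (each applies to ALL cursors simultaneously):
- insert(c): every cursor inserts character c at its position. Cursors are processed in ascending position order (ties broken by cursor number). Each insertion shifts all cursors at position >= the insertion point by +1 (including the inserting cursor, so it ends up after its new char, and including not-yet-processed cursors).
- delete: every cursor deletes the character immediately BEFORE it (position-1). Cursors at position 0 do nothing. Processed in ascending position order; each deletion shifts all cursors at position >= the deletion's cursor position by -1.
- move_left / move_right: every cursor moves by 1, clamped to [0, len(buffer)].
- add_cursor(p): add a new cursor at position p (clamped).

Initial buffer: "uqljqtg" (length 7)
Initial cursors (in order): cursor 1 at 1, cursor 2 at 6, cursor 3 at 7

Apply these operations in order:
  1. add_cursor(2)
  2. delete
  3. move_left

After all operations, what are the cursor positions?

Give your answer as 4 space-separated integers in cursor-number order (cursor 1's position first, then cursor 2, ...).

Answer: 0 2 2 0

Derivation:
After op 1 (add_cursor(2)): buffer="uqljqtg" (len 7), cursors c1@1 c4@2 c2@6 c3@7, authorship .......
After op 2 (delete): buffer="ljq" (len 3), cursors c1@0 c4@0 c2@3 c3@3, authorship ...
After op 3 (move_left): buffer="ljq" (len 3), cursors c1@0 c4@0 c2@2 c3@2, authorship ...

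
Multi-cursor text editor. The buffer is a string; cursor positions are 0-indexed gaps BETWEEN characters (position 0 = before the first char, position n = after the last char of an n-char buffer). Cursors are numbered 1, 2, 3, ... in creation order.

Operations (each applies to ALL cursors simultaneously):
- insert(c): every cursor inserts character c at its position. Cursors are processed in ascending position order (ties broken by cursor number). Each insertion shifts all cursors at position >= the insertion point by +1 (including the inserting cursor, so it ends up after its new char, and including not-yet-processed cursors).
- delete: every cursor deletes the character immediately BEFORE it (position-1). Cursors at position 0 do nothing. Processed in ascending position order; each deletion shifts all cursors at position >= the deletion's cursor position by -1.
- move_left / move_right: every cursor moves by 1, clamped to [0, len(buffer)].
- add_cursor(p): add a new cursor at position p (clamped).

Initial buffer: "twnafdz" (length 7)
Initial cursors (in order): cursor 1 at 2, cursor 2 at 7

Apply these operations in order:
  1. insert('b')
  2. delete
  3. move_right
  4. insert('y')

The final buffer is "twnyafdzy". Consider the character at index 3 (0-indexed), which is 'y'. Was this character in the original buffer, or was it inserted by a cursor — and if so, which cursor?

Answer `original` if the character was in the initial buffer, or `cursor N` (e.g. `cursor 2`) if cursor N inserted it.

After op 1 (insert('b')): buffer="twbnafdzb" (len 9), cursors c1@3 c2@9, authorship ..1.....2
After op 2 (delete): buffer="twnafdz" (len 7), cursors c1@2 c2@7, authorship .......
After op 3 (move_right): buffer="twnafdz" (len 7), cursors c1@3 c2@7, authorship .......
After op 4 (insert('y')): buffer="twnyafdzy" (len 9), cursors c1@4 c2@9, authorship ...1....2
Authorship (.=original, N=cursor N): . . . 1 . . . . 2
Index 3: author = 1

Answer: cursor 1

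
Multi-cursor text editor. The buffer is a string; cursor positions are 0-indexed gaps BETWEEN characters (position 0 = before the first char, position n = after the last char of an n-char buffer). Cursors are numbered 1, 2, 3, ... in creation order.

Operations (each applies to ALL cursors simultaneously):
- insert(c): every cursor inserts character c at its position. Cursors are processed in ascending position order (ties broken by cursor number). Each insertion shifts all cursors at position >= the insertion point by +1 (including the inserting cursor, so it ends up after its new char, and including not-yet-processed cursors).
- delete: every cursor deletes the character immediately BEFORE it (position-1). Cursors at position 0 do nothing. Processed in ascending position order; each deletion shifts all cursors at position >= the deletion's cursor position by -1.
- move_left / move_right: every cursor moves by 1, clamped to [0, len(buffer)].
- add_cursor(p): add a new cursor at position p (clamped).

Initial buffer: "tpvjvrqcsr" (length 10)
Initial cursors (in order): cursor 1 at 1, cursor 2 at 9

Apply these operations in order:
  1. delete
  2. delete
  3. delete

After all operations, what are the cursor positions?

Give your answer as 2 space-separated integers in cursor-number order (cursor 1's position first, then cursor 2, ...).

After op 1 (delete): buffer="pvjvrqcr" (len 8), cursors c1@0 c2@7, authorship ........
After op 2 (delete): buffer="pvjvrqr" (len 7), cursors c1@0 c2@6, authorship .......
After op 3 (delete): buffer="pvjvrr" (len 6), cursors c1@0 c2@5, authorship ......

Answer: 0 5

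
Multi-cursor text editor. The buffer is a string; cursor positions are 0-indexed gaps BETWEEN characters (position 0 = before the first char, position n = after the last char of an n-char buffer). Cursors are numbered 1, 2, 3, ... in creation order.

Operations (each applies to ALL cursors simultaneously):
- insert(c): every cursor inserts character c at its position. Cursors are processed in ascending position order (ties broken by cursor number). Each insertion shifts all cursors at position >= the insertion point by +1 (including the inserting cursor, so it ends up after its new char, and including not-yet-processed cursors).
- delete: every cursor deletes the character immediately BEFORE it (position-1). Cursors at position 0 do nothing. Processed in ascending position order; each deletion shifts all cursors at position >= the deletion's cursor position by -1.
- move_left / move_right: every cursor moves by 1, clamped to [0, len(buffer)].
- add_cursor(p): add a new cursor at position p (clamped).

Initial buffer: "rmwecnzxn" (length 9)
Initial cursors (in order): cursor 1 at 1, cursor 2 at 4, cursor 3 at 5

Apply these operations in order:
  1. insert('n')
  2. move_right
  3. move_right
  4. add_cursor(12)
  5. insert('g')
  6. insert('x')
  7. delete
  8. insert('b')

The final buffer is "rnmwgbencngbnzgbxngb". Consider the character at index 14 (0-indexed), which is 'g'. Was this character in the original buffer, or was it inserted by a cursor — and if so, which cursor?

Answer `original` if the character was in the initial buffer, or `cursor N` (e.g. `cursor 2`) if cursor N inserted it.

Answer: cursor 3

Derivation:
After op 1 (insert('n')): buffer="rnmwencnnzxn" (len 12), cursors c1@2 c2@6 c3@8, authorship .1...2.3....
After op 2 (move_right): buffer="rnmwencnnzxn" (len 12), cursors c1@3 c2@7 c3@9, authorship .1...2.3....
After op 3 (move_right): buffer="rnmwencnnzxn" (len 12), cursors c1@4 c2@8 c3@10, authorship .1...2.3....
After op 4 (add_cursor(12)): buffer="rnmwencnnzxn" (len 12), cursors c1@4 c2@8 c3@10 c4@12, authorship .1...2.3....
After op 5 (insert('g')): buffer="rnmwgencngnzgxng" (len 16), cursors c1@5 c2@10 c3@13 c4@16, authorship .1..1.2.32..3..4
After op 6 (insert('x')): buffer="rnmwgxencngxnzgxxngx" (len 20), cursors c1@6 c2@12 c3@16 c4@20, authorship .1..11.2.322..33..44
After op 7 (delete): buffer="rnmwgencngnzgxng" (len 16), cursors c1@5 c2@10 c3@13 c4@16, authorship .1..1.2.32..3..4
After op 8 (insert('b')): buffer="rnmwgbencngbnzgbxngb" (len 20), cursors c1@6 c2@12 c3@16 c4@20, authorship .1..11.2.322..33..44
Authorship (.=original, N=cursor N): . 1 . . 1 1 . 2 . 3 2 2 . . 3 3 . . 4 4
Index 14: author = 3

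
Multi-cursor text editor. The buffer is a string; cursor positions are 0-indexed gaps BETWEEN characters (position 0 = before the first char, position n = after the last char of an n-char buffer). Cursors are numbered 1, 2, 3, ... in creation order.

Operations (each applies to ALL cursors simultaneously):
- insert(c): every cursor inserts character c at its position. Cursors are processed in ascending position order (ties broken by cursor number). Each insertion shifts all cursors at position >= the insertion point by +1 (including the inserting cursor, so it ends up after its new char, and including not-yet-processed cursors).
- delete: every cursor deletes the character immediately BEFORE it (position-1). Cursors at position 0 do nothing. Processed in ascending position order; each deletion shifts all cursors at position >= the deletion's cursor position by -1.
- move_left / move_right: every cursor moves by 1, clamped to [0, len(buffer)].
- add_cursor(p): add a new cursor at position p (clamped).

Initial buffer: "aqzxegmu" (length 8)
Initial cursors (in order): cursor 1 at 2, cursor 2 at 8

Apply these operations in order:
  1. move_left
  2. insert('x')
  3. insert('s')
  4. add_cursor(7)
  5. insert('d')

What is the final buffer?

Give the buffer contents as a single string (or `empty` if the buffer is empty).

After op 1 (move_left): buffer="aqzxegmu" (len 8), cursors c1@1 c2@7, authorship ........
After op 2 (insert('x')): buffer="axqzxegmxu" (len 10), cursors c1@2 c2@9, authorship .1......2.
After op 3 (insert('s')): buffer="axsqzxegmxsu" (len 12), cursors c1@3 c2@11, authorship .11......22.
After op 4 (add_cursor(7)): buffer="axsqzxegmxsu" (len 12), cursors c1@3 c3@7 c2@11, authorship .11......22.
After op 5 (insert('d')): buffer="axsdqzxedgmxsdu" (len 15), cursors c1@4 c3@9 c2@14, authorship .111....3..222.

Answer: axsdqzxedgmxsdu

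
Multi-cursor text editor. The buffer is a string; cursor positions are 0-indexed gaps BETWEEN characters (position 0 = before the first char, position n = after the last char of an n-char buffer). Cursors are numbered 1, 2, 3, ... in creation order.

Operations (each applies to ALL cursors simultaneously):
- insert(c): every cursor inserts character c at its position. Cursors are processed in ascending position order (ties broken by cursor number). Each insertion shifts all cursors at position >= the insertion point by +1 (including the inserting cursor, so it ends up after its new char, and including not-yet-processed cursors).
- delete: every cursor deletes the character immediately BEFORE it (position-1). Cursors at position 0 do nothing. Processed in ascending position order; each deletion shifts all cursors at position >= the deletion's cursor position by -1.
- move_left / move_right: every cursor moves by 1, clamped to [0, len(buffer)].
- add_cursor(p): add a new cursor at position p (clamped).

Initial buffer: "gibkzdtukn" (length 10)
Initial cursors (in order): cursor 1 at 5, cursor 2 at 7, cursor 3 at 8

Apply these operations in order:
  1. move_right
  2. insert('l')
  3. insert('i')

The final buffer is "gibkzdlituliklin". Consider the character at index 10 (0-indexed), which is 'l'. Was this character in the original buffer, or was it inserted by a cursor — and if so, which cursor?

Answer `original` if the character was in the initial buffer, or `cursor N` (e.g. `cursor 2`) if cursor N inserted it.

After op 1 (move_right): buffer="gibkzdtukn" (len 10), cursors c1@6 c2@8 c3@9, authorship ..........
After op 2 (insert('l')): buffer="gibkzdltulkln" (len 13), cursors c1@7 c2@10 c3@12, authorship ......1..2.3.
After op 3 (insert('i')): buffer="gibkzdlituliklin" (len 16), cursors c1@8 c2@12 c3@15, authorship ......11..22.33.
Authorship (.=original, N=cursor N): . . . . . . 1 1 . . 2 2 . 3 3 .
Index 10: author = 2

Answer: cursor 2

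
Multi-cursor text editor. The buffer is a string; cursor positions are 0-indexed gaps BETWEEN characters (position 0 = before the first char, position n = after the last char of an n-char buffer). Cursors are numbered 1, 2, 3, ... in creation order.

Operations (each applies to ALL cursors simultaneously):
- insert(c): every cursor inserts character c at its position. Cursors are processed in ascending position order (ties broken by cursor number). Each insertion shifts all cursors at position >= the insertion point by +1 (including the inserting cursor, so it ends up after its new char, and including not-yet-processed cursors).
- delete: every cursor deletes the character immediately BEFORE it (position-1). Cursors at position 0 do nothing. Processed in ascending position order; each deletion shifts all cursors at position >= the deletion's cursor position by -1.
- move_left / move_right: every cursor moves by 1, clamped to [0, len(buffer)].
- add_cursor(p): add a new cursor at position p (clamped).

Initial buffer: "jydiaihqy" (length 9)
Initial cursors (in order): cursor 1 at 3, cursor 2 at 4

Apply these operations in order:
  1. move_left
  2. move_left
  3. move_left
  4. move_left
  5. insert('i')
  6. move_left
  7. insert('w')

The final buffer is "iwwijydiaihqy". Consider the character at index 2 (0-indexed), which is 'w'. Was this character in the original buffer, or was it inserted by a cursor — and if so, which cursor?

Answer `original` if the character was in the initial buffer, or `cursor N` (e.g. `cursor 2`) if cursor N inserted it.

After op 1 (move_left): buffer="jydiaihqy" (len 9), cursors c1@2 c2@3, authorship .........
After op 2 (move_left): buffer="jydiaihqy" (len 9), cursors c1@1 c2@2, authorship .........
After op 3 (move_left): buffer="jydiaihqy" (len 9), cursors c1@0 c2@1, authorship .........
After op 4 (move_left): buffer="jydiaihqy" (len 9), cursors c1@0 c2@0, authorship .........
After op 5 (insert('i')): buffer="iijydiaihqy" (len 11), cursors c1@2 c2@2, authorship 12.........
After op 6 (move_left): buffer="iijydiaihqy" (len 11), cursors c1@1 c2@1, authorship 12.........
After op 7 (insert('w')): buffer="iwwijydiaihqy" (len 13), cursors c1@3 c2@3, authorship 1122.........
Authorship (.=original, N=cursor N): 1 1 2 2 . . . . . . . . .
Index 2: author = 2

Answer: cursor 2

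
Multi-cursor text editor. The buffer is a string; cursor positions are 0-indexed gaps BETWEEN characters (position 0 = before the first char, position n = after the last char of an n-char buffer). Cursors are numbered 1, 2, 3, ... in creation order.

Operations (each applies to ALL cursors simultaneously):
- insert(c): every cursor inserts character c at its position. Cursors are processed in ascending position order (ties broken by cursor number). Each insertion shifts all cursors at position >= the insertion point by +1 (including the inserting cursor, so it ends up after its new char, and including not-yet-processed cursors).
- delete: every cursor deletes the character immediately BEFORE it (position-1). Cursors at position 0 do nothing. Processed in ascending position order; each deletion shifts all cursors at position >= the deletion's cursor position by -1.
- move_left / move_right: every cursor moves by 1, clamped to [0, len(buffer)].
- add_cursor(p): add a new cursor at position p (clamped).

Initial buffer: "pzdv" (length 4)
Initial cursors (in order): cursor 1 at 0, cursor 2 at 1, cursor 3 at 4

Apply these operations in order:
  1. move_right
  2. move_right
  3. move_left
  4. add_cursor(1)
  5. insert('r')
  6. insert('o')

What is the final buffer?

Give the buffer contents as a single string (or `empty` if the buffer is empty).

After op 1 (move_right): buffer="pzdv" (len 4), cursors c1@1 c2@2 c3@4, authorship ....
After op 2 (move_right): buffer="pzdv" (len 4), cursors c1@2 c2@3 c3@4, authorship ....
After op 3 (move_left): buffer="pzdv" (len 4), cursors c1@1 c2@2 c3@3, authorship ....
After op 4 (add_cursor(1)): buffer="pzdv" (len 4), cursors c1@1 c4@1 c2@2 c3@3, authorship ....
After op 5 (insert('r')): buffer="prrzrdrv" (len 8), cursors c1@3 c4@3 c2@5 c3@7, authorship .14.2.3.
After op 6 (insert('o')): buffer="prroozrodrov" (len 12), cursors c1@5 c4@5 c2@8 c3@11, authorship .1414.22.33.

Answer: prroozrodrov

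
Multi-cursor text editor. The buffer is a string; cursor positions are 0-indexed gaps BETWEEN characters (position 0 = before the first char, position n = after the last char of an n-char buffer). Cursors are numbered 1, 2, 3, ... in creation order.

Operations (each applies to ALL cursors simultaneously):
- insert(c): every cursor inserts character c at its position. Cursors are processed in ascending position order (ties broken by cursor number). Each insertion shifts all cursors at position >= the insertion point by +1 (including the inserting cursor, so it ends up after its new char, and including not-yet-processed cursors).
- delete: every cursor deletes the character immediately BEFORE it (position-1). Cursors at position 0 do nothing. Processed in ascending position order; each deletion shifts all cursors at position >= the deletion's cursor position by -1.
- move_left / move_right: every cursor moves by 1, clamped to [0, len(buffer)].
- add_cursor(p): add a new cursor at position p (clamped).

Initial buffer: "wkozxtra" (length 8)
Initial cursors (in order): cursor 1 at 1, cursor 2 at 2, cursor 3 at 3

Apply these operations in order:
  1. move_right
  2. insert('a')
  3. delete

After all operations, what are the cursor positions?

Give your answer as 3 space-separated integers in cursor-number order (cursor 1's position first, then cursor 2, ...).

Answer: 2 3 4

Derivation:
After op 1 (move_right): buffer="wkozxtra" (len 8), cursors c1@2 c2@3 c3@4, authorship ........
After op 2 (insert('a')): buffer="wkaoazaxtra" (len 11), cursors c1@3 c2@5 c3@7, authorship ..1.2.3....
After op 3 (delete): buffer="wkozxtra" (len 8), cursors c1@2 c2@3 c3@4, authorship ........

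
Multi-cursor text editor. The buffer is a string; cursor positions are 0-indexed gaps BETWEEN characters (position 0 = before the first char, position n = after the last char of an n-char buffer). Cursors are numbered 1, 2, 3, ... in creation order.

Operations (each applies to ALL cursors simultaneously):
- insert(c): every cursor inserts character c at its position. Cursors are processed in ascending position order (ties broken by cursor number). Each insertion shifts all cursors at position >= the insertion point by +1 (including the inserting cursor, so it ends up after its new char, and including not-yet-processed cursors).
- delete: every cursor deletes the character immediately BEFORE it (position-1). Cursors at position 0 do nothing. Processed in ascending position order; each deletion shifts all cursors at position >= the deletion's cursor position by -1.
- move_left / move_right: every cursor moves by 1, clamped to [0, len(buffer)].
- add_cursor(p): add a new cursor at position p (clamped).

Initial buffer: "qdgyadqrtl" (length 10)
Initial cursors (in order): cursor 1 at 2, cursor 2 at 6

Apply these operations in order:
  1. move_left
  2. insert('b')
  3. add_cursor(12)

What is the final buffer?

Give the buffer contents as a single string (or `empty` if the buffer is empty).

Answer: qbdgyabdqrtl

Derivation:
After op 1 (move_left): buffer="qdgyadqrtl" (len 10), cursors c1@1 c2@5, authorship ..........
After op 2 (insert('b')): buffer="qbdgyabdqrtl" (len 12), cursors c1@2 c2@7, authorship .1....2.....
After op 3 (add_cursor(12)): buffer="qbdgyabdqrtl" (len 12), cursors c1@2 c2@7 c3@12, authorship .1....2.....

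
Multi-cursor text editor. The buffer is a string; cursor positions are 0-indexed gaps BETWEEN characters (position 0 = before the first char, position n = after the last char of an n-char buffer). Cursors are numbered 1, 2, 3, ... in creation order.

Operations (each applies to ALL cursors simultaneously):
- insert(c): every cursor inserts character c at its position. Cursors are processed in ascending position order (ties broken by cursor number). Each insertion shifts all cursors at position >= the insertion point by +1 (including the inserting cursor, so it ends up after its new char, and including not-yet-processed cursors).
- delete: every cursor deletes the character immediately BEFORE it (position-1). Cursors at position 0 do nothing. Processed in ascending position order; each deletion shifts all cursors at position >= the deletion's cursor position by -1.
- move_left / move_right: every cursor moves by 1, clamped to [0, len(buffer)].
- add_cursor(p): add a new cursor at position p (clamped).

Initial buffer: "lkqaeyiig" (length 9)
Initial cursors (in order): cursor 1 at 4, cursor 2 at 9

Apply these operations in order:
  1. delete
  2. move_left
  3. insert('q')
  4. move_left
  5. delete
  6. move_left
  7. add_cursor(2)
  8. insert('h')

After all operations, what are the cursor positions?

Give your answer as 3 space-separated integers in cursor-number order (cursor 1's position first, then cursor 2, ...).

Answer: 1 7 4

Derivation:
After op 1 (delete): buffer="lkqeyii" (len 7), cursors c1@3 c2@7, authorship .......
After op 2 (move_left): buffer="lkqeyii" (len 7), cursors c1@2 c2@6, authorship .......
After op 3 (insert('q')): buffer="lkqqeyiqi" (len 9), cursors c1@3 c2@8, authorship ..1....2.
After op 4 (move_left): buffer="lkqqeyiqi" (len 9), cursors c1@2 c2@7, authorship ..1....2.
After op 5 (delete): buffer="lqqeyqi" (len 7), cursors c1@1 c2@5, authorship .1...2.
After op 6 (move_left): buffer="lqqeyqi" (len 7), cursors c1@0 c2@4, authorship .1...2.
After op 7 (add_cursor(2)): buffer="lqqeyqi" (len 7), cursors c1@0 c3@2 c2@4, authorship .1...2.
After op 8 (insert('h')): buffer="hlqhqehyqi" (len 10), cursors c1@1 c3@4 c2@7, authorship 1.13..2.2.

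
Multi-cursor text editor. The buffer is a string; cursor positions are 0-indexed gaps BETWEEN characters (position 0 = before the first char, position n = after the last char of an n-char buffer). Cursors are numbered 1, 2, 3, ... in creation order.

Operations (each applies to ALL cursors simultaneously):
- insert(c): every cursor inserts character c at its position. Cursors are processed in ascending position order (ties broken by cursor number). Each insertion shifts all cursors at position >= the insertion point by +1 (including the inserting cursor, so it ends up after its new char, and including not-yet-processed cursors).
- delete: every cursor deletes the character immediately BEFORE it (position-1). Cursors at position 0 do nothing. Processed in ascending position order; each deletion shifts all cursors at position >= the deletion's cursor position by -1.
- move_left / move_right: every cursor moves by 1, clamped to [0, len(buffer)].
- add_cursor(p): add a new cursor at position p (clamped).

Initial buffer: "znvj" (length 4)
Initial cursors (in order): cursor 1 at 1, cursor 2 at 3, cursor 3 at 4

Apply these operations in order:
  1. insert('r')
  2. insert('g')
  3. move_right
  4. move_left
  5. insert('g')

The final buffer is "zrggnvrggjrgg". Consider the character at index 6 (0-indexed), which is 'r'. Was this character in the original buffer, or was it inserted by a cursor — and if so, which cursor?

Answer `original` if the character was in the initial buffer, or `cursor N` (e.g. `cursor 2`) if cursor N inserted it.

Answer: cursor 2

Derivation:
After op 1 (insert('r')): buffer="zrnvrjr" (len 7), cursors c1@2 c2@5 c3@7, authorship .1..2.3
After op 2 (insert('g')): buffer="zrgnvrgjrg" (len 10), cursors c1@3 c2@7 c3@10, authorship .11..22.33
After op 3 (move_right): buffer="zrgnvrgjrg" (len 10), cursors c1@4 c2@8 c3@10, authorship .11..22.33
After op 4 (move_left): buffer="zrgnvrgjrg" (len 10), cursors c1@3 c2@7 c3@9, authorship .11..22.33
After op 5 (insert('g')): buffer="zrggnvrggjrgg" (len 13), cursors c1@4 c2@9 c3@12, authorship .111..222.333
Authorship (.=original, N=cursor N): . 1 1 1 . . 2 2 2 . 3 3 3
Index 6: author = 2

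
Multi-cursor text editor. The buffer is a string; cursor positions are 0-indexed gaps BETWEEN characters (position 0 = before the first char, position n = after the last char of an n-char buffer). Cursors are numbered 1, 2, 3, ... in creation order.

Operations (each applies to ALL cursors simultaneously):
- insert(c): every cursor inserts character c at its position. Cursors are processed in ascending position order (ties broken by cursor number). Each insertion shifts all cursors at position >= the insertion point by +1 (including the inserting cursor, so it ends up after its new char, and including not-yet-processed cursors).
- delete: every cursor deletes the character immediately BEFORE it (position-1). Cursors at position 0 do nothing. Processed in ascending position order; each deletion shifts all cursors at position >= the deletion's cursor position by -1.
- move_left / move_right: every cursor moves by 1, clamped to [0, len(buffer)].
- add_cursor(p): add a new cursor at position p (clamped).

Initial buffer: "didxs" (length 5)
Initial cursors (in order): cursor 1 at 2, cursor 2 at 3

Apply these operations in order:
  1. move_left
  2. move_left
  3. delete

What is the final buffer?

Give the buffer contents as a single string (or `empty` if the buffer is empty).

After op 1 (move_left): buffer="didxs" (len 5), cursors c1@1 c2@2, authorship .....
After op 2 (move_left): buffer="didxs" (len 5), cursors c1@0 c2@1, authorship .....
After op 3 (delete): buffer="idxs" (len 4), cursors c1@0 c2@0, authorship ....

Answer: idxs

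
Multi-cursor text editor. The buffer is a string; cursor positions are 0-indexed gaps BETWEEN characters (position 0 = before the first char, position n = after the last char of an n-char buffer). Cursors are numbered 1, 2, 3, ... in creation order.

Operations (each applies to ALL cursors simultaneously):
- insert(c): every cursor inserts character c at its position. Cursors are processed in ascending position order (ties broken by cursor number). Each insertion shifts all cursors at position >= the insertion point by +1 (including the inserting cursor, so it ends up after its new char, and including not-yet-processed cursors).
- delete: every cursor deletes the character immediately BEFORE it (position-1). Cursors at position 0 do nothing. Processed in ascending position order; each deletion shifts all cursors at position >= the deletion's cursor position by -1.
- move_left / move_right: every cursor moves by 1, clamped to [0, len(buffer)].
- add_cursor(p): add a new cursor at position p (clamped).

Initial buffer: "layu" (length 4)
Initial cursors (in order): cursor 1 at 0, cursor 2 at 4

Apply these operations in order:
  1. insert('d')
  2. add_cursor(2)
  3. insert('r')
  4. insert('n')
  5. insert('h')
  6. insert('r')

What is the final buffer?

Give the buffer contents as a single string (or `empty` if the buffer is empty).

After op 1 (insert('d')): buffer="dlayud" (len 6), cursors c1@1 c2@6, authorship 1....2
After op 2 (add_cursor(2)): buffer="dlayud" (len 6), cursors c1@1 c3@2 c2@6, authorship 1....2
After op 3 (insert('r')): buffer="drlrayudr" (len 9), cursors c1@2 c3@4 c2@9, authorship 11.3...22
After op 4 (insert('n')): buffer="drnlrnayudrn" (len 12), cursors c1@3 c3@6 c2@12, authorship 111.33...222
After op 5 (insert('h')): buffer="drnhlrnhayudrnh" (len 15), cursors c1@4 c3@8 c2@15, authorship 1111.333...2222
After op 6 (insert('r')): buffer="drnhrlrnhrayudrnhr" (len 18), cursors c1@5 c3@10 c2@18, authorship 11111.3333...22222

Answer: drnhrlrnhrayudrnhr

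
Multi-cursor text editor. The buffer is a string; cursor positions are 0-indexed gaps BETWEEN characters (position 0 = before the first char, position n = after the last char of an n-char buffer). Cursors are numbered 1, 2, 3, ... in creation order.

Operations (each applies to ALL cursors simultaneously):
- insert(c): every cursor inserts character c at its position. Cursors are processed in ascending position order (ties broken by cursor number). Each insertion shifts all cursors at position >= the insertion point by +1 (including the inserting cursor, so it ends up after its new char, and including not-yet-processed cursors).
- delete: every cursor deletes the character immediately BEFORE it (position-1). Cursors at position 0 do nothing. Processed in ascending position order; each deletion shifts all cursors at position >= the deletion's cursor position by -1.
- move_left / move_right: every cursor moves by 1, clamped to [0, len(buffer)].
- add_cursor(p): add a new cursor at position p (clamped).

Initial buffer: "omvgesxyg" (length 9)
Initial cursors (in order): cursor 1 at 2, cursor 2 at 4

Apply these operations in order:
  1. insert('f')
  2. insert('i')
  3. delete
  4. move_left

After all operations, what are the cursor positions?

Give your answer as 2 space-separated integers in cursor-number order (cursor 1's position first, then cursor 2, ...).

After op 1 (insert('f')): buffer="omfvgfesxyg" (len 11), cursors c1@3 c2@6, authorship ..1..2.....
After op 2 (insert('i')): buffer="omfivgfiesxyg" (len 13), cursors c1@4 c2@8, authorship ..11..22.....
After op 3 (delete): buffer="omfvgfesxyg" (len 11), cursors c1@3 c2@6, authorship ..1..2.....
After op 4 (move_left): buffer="omfvgfesxyg" (len 11), cursors c1@2 c2@5, authorship ..1..2.....

Answer: 2 5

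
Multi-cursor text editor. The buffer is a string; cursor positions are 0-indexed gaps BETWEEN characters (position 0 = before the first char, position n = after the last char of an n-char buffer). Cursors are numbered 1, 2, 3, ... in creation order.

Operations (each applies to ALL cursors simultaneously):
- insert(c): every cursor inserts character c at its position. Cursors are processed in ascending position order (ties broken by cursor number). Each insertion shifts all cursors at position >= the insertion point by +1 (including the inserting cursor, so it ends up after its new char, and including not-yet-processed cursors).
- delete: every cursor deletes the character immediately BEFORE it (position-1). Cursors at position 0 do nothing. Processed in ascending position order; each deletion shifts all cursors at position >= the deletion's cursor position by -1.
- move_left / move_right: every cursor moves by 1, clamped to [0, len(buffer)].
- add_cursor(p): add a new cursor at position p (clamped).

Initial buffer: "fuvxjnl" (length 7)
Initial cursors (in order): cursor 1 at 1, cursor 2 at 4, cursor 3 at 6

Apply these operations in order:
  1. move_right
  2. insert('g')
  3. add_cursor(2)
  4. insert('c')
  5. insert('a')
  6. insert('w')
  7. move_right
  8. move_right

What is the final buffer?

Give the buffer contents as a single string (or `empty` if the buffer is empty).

Answer: fucawgcawvxjgcawnlgcaw

Derivation:
After op 1 (move_right): buffer="fuvxjnl" (len 7), cursors c1@2 c2@5 c3@7, authorship .......
After op 2 (insert('g')): buffer="fugvxjgnlg" (len 10), cursors c1@3 c2@7 c3@10, authorship ..1...2..3
After op 3 (add_cursor(2)): buffer="fugvxjgnlg" (len 10), cursors c4@2 c1@3 c2@7 c3@10, authorship ..1...2..3
After op 4 (insert('c')): buffer="fucgcvxjgcnlgc" (len 14), cursors c4@3 c1@5 c2@10 c3@14, authorship ..411...22..33
After op 5 (insert('a')): buffer="fucagcavxjgcanlgca" (len 18), cursors c4@4 c1@7 c2@13 c3@18, authorship ..44111...222..333
After op 6 (insert('w')): buffer="fucawgcawvxjgcawnlgcaw" (len 22), cursors c4@5 c1@9 c2@16 c3@22, authorship ..4441111...2222..3333
After op 7 (move_right): buffer="fucawgcawvxjgcawnlgcaw" (len 22), cursors c4@6 c1@10 c2@17 c3@22, authorship ..4441111...2222..3333
After op 8 (move_right): buffer="fucawgcawvxjgcawnlgcaw" (len 22), cursors c4@7 c1@11 c2@18 c3@22, authorship ..4441111...2222..3333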